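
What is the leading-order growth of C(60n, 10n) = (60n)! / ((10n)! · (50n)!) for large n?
C(60n, 10n) ~ (46656/3125)^(10n) · sqrt(3/(5π·10n))

Write N = 10n. Apply Stirling to each factorial:
  (6N)! ~ sqrt(2π·6N) · (6N/e)^(6N),
  N! ~ sqrt(2π N) · (N/e)^N,
  (5N)! ~ sqrt(2π·5N) · (5N/e)^(5N).
The exponential factors combine to (6N)^(6N) / (N^N · (5N)^(5N)) = 6^(6N)/5^(5N) = (6^6/5^5)^N = (46656/3125)^N.
The square-root prefactors combine to sqrt(2π·6N) / (sqrt(2π N)·sqrt(2π·5N)) = sqrt(6 / (2π·5·N)) = sqrt(3/(5π·10n)).
Substituting N = 10n: C(60n, 10n) ~ (46656/3125)^(10n) · sqrt(3/(5π·10n)).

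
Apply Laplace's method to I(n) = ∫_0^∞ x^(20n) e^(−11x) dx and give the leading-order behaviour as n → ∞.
I(n) ~ (sqrt(2π·20n) / 11) · (20n/(11e))^(20n)

Write the integrand as exp(20n ln x − 11x) and set f(x) = 20n ln x − 11x. Then f'(x) = 20n/x − 11 = 0 at x* = 20n/11, and f''(x*) = −20n/x*^2 = −11^2/(20n). Laplace's method (interior maximum) gives
  I(n) ~ e^(f(x*)) · sqrt(2π / |f''(x*)|)
        = exp(20n ln(20n/11) − 20n) · sqrt(2π · 20n / 11^2)
        = (20n/11)^(20n) e^(−20n) · sqrt(2π·20n) / 11
        = (sqrt(2π·20n) / 11) · (20n/(11e))^(20n).
This matches Γ(20n+1)/11^(20n+1) with Stirling applied to Γ.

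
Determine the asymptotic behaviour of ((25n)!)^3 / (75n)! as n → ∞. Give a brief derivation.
((25n)!)^3/(75n)! ~ ((2π·25n)^(2/2) / sqrt(3)) · 3^(−3·25n)  →  0

Write N = 25n. Stirling: N! ~ sqrt(2π N)(N/e)^N and (3N)! ~ sqrt(2π·3N)·(3N/e)^(3N).
  (N!)^3/(3N)! ~ (2π N)^(3/2) (N/e)^(3N) / [sqrt(2π·3N) (3N/e)^(3N)]
     = (2π N)^(3/2) / sqrt(2π·3N) · (N/(3N))^(3N)
     = (2π N)^((3−1)/2) / sqrt(3) · 3^(−3N).
Since 3^3 > 1, the factor 3^(−3N) decays exponentially, so the ratio → 0. Substituting N = 25n gives the stated form.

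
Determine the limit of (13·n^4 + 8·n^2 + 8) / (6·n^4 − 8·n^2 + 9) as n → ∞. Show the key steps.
lim = 13/6

For large n the leading n^4 terms dominate both numerator and denominator. Dividing top and bottom by n^4, every other term tends to 0, leaving 13/6.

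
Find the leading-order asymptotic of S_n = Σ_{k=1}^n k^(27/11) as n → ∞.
S_n ~ (11/38) · n^(38/11)

Integral comparison: Σ_{k=1}^n k^(27/11) = ∫_0^n x^(27/11) dx + O(n^(27/11)). The integral is n^(1 + 27/11) / (1 + 27/11) = n^((27+11)/11) / ((27+11)/11) = (11/38) · n^(38/11).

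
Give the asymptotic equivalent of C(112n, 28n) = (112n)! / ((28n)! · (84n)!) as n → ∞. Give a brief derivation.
C(112n, 28n) ~ (256/27)^(28n) · sqrt(2/(3π·28n))

Write N = 28n. Apply Stirling to each factorial:
  (4N)! ~ sqrt(2π·4N) · (4N/e)^(4N),
  N! ~ sqrt(2π N) · (N/e)^N,
  (3N)! ~ sqrt(2π·3N) · (3N/e)^(3N).
The exponential factors combine to (4N)^(4N) / (N^N · (3N)^(3N)) = 4^(4N)/3^(3N) = (4^4/3^3)^N = (256/27)^N.
The square-root prefactors combine to sqrt(2π·4N) / (sqrt(2π N)·sqrt(2π·3N)) = sqrt(4 / (2π·3·N)) = sqrt(2/(3π·28n)).
Substituting N = 28n: C(112n, 28n) ~ (256/27)^(28n) · sqrt(2/(3π·28n)).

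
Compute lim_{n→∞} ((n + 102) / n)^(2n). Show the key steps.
lim = e^204

Rewrite as (1 + 102/n)^(2n). By the standard limit (1 + x/n)^n → e^x, we have (1 + 102/n)^n → e^102, and raising to the 2nd power gives e^204.
More precisely, ln[(1 + 102/n)^(2n)] = 2n · ln(1 + 102/n) = 2n · (102/n + O(1/n^2)) = 204 + O(1/n) → 204.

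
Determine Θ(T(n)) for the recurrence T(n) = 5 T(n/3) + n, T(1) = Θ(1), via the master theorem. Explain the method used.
T(n) = Θ(n^(log_3 5))

Master theorem: compare f(n) = n to n^(log_3 5) where log_3 5 ≈ 1.465. Since 1 < log_3 5, we have f(n) = O(n^(log_3 5 − ε)) for some ε > 0 — Case 1. Hence T(n) = Θ(n^(log_3 5)).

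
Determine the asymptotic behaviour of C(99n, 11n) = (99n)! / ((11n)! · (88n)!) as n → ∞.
C(99n, 11n) ~ (387420489/16777216)^(11n) · sqrt(9/(16π·11n))

Write N = 11n. Apply Stirling to each factorial:
  (9N)! ~ sqrt(2π·9N) · (9N/e)^(9N),
  N! ~ sqrt(2π N) · (N/e)^N,
  (8N)! ~ sqrt(2π·8N) · (8N/e)^(8N).
The exponential factors combine to (9N)^(9N) / (N^N · (8N)^(8N)) = 9^(9N)/8^(8N) = (9^9/8^8)^N = (387420489/16777216)^N.
The square-root prefactors combine to sqrt(2π·9N) / (sqrt(2π N)·sqrt(2π·8N)) = sqrt(9 / (2π·8·N)) = sqrt(9/(16π·11n)).
Substituting N = 11n: C(99n, 11n) ~ (387420489/16777216)^(11n) · sqrt(9/(16π·11n)).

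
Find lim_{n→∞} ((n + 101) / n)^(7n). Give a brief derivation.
lim = e^707

Rewrite as (1 + 101/n)^(7n). By the standard limit (1 + x/n)^n → e^x, we have (1 + 101/n)^n → e^101, and raising to the 7th power gives e^707.
More precisely, ln[(1 + 101/n)^(7n)] = 7n · ln(1 + 101/n) = 7n · (101/n + O(1/n^2)) = 707 + O(1/n) → 707.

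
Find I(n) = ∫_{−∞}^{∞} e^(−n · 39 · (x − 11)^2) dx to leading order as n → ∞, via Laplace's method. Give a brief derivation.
I(n) = sqrt(π/(39n))

Here φ(x) = 39 · (x − 11)^2 has its unique minimum at x* = 11 with φ(x*) = 0 and φ''(x*) = 78. Laplace's method gives
  I(n) ~ e^(−n φ(x*)) · sqrt(2π / (n · φ''(x*))) = sqrt(2π / (78n)) = sqrt(π/(39n)).
This is exact: substituting u = (x − 11)·sqrt(39n) gives I(n) = (1/sqrt(39n)) ∫_{−∞}^{∞} e^(−u^2) du = sqrt(π/(39n)).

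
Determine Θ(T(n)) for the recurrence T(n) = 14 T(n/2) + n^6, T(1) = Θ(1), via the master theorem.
T(n) = Θ(n^6)

log_2 14 ≈ 3.807. f(n) = n^6 dominates n^(log_2 14) since 6 > 3.807, and the regularity condition a·f(n/b) = 14·(n/2)^6 = (14/64)·n^6 ≤ c·f(n) holds with c = 14/64 ≈ 0.219 < 1. So this is Case 3: T(n) = Θ(f(n)) = Θ(n^6).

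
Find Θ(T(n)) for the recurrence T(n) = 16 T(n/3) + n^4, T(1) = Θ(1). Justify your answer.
T(n) = Θ(n^4)

log_3 16 ≈ 2.524. f(n) = n^4 dominates n^(log_3 16) since 4 > 2.524, and the regularity condition a·f(n/b) = 16·(n/3)^4 = (16/81)·n^4 ≤ c·f(n) holds with c = 16/81 ≈ 0.198 < 1. So this is Case 3: T(n) = Θ(f(n)) = Θ(n^4).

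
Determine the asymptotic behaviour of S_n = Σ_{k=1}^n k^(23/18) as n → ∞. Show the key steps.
S_n ~ (18/41) · n^(41/18)

Integral comparison: Σ_{k=1}^n k^(23/18) = ∫_0^n x^(23/18) dx + O(n^(23/18)). The integral is n^(1 + 23/18) / (1 + 23/18) = n^((23+18)/18) / ((23+18)/18) = (18/41) · n^(41/18).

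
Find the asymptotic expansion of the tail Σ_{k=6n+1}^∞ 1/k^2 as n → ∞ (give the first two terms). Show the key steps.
Σ_{k>6n} 1/k^2 = 1/(1 · (6n)) − 1/(2 · (6n)^2) + O(1/(6n)^3)

Compare to the integral: ∫_{6n}^∞ x^(−2) dx = [−x^(−1)/1]_{6n}^∞ = 1/((2−1)·(6n)). The Euler-Maclaurin correction adds −f(6n)/2 = −1/(2·(6n)^2). Euler-Maclaurin then gives
  Σ_{k>6n} 1/k^2 = ∫_{6n}^∞ dx/x^2 − 1/(2·(6n)^2) + O(1/(6n)^3).
(Equivalently this is ζ(2) − Σ_{k≤6n} 1/k^2.)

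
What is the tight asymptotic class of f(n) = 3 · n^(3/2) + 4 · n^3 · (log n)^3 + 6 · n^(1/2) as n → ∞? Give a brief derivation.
f(n) ∈ Θ(n^3 · (log n)^3)

Compare the terms by growth order. For large n, n^a · (log n)^b dominates n^a' · (log n)^b' iff a > a', or (a = a' and b > b'). Ranking the 3 terms shows the dominant one is 4 · n^3 · (log n)^3. Hence f(n) ∈ Θ(n^3 · (log n)^3).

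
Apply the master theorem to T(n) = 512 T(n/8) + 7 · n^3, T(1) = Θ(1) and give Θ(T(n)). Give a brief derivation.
T(n) = Θ(n^3 log n)

log_8 512 = 3, and f(n) = 7 · n^3 = Θ(n^(log_8 512)). This is Case 2 of the master theorem: T(n) = Θ(f(n) · log n) = Θ(n^3 log n).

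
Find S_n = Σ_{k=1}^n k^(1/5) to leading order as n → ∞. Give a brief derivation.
S_n ~ (5/6) · n^(6/5)

Integral comparison: Σ_{k=1}^n k^(1/5) = ∫_0^n x^(1/5) dx + O(n^(1/5)). The integral is n^(1 + 1/5) / (1 + 1/5) = n^((1+5)/5) / ((1+5)/5) = (5/6) · n^(6/5).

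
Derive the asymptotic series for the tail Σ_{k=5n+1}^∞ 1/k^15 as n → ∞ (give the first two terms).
Σ_{k>5n} 1/k^15 = 1/(14 · (5n)^14) − 1/(2 · (5n)^15) + O(1/(5n)^16)

Compare to the integral: ∫_{5n}^∞ x^(−15) dx = [−x^(−14)/14]_{5n}^∞ = 1/((15−1)·(5n)^14). The Euler-Maclaurin correction adds −f(5n)/2 = −1/(2·(5n)^15). Euler-Maclaurin then gives
  Σ_{k>5n} 1/k^15 = ∫_{5n}^∞ dx/x^15 − 1/(2·(5n)^15) + O(1/(5n)^16).
(Equivalently this is ζ(15) − Σ_{k≤5n} 1/k^15.)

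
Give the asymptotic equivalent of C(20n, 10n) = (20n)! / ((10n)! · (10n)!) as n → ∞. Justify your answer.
C(20n, 10n) ~ (4)^(10n) · sqrt(1/(π·10n))

Write N = 10n. Apply Stirling to each factorial:
  (2N)! ~ sqrt(2π·2N) · (2N/e)^(2N),
  N! ~ sqrt(2π N) · (N/e)^N,
  (1N)! ~ sqrt(2π·1N) · (1N/e)^(1N).
The exponential factors combine to (2N)^(2N) / (N^N · (1N)^(1N)) = 2^(2N)/1^(1N) = (2^2/1^1)^N = (4)^N.
The square-root prefactors combine to sqrt(2π·2N) / (sqrt(2π N)·sqrt(2π·1N)) = sqrt(2 / (2π·1·N)) = sqrt(1/(π·10n)).
Substituting N = 10n: C(20n, 10n) ~ (4)^(10n) · sqrt(1/(π·10n)).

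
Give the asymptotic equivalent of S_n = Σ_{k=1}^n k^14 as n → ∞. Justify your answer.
S_n ~ n^15 / 15

By integral comparison (Euler-Maclaurin), Σ_{k=1}^n k^14 = ∫_0^n x^14 dx + O(n^14) = n^15/15 + O(n^14). (Equivalently, Faulhaber's formula gives the same leading term.)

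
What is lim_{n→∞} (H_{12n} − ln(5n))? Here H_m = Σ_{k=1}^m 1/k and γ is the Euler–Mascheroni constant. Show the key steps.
lim = ln(12/5) + γ

By Euler-Maclaurin, H_m = ln m + γ + O(1/m). So
  H_{12n} − ln(5n) = ln(12n) + γ − ln(5n) + O(1/n)
                       = ln(12/5) + γ + O(1/n).
Hence the limit is ln(12/5) + γ.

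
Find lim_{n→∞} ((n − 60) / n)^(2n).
lim = e^(−120)

Rewrite as (1 − 60/n)^(2n). By the standard limit (1 + x/n)^n → e^x, we have (1 − 60/n)^n → e^(−60), and raising to the 2nd power gives e^(−120).
More precisely, ln[(1 − 60/n)^(2n)] = 2n · ln(1 − 60/n) = 2n · (-60/n + O(1/n^2)) = -120 + O(1/n) → -120.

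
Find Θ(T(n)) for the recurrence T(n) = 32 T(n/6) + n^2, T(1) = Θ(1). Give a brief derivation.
T(n) = Θ(n^2)

log_6 32 ≈ 1.934. f(n) = n^2 dominates n^(log_6 32) since 2 > 1.934, and the regularity condition a·f(n/b) = 32·(n/6)^2 = (32/36)·n^2 ≤ c·f(n) holds with c = 32/36 ≈ 0.889 < 1. So this is Case 3: T(n) = Θ(f(n)) = Θ(n^2).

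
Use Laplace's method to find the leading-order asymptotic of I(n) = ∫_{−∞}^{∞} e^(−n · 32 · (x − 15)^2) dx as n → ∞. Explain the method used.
I(n) = sqrt(π/(32n))

Here φ(x) = 32 · (x − 15)^2 has its unique minimum at x* = 15 with φ(x*) = 0 and φ''(x*) = 64. Laplace's method gives
  I(n) ~ e^(−n φ(x*)) · sqrt(2π / (n · φ''(x*))) = sqrt(2π / (64n)) = sqrt(π/(32n)).
This is exact: substituting u = (x − 15)·sqrt(32n) gives I(n) = (1/sqrt(32n)) ∫_{−∞}^{∞} e^(−u^2) du = sqrt(π/(32n)).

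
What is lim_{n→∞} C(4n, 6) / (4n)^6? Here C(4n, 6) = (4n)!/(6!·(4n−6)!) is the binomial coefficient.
lim = 1/6! = 1/720

With N = 4n → ∞: C(N, 6) / N^6 = [N(N−1)…(N−5)] / (6! · N^6) = (1/6!) · 1 · (1 − 1/(4n)) · … · (1 − 5/(4n)). Each factor → 1 as N → ∞, so the limit is 1/6! = 1/720.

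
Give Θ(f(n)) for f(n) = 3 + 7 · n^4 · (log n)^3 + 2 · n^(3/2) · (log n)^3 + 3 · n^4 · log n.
f(n) ∈ Θ(n^4 · (log n)^3)

Compare the terms by growth order. For large n, n^a · (log n)^b dominates n^a' · (log n)^b' iff a > a', or (a = a' and b > b'). Ranking the 4 terms shows the dominant one is 7 · n^4 · (log n)^3. Hence f(n) ∈ Θ(n^4 · (log n)^3).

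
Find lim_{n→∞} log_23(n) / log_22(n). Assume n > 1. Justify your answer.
lim = ln(22) / ln(23) = log_23(22)

Change of base: log_23(n) = ln n / ln 23 and log_22(n) = ln n / ln 22. The ratio is (ln n / ln 23) · (ln 22 / ln n) = ln 22 / ln 23, a constant independent of n. So the limit is ln 22 / ln 23 = log_23(22).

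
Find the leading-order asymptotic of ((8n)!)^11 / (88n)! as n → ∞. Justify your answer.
((8n)!)^11/(88n)! ~ ((2π·8n)^(10/2) / sqrt(11)) · 11^(−11·8n)  →  0

Write N = 8n. Stirling: N! ~ sqrt(2π N)(N/e)^N and (11N)! ~ sqrt(2π·11N)·(11N/e)^(11N).
  (N!)^11/(11N)! ~ (2π N)^(11/2) (N/e)^(11N) / [sqrt(2π·11N) (11N/e)^(11N)]
     = (2π N)^(11/2) / sqrt(2π·11N) · (N/(11N))^(11N)
     = (2π N)^((11−1)/2) / sqrt(11) · 11^(−11N).
Since 11^11 > 1, the factor 11^(−11N) decays exponentially, so the ratio → 0. Substituting N = 8n gives the stated form.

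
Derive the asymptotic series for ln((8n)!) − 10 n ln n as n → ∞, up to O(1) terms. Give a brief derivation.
ln((8n)!) − 10 n ln n = −2 n ln n + 8(ln 8 − 1) n + (1/2) ln(2π·8n) + O(1/n)

Stirling: ln((8n)!) = 8n ln(8n) − 8n + (1/2) ln(2π·8n) + O(1/n).
Expand 8n ln(8n) = 8n (ln n + ln 8) = 8n ln n + 8n ln 8.
Subtract 10n ln n: leading term is (8 − 10) n ln n = −2 n ln n. The next term is 8n ln 8 − 8n = 8(ln 8 − 1) n. Then the (1/2) ln(2π·8n) correction.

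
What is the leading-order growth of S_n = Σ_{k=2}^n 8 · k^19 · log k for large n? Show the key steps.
S_n ~ 2 · n^20 log n / 5 − n^20 / 50

By integral comparison, S_n = ∫_1^n 8 · x^19 · log x dx + O(n^19 · log n). For the integral, ∫ x^19 log x dx = n^20 log n / 20 − n^20/400 (integration by parts). Hence S_n ~ 2 · n^20 log n / 5 − n^20 / 50.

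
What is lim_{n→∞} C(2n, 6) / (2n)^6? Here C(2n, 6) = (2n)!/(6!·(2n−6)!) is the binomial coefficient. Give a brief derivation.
lim = 1/6! = 1/720

With N = 2n → ∞: C(N, 6) / N^6 = [N(N−1)…(N−5)] / (6! · N^6) = (1/6!) · 1 · (1 − 1/(2n)) · … · (1 − 5/(2n)). Each factor → 1 as N → ∞, so the limit is 1/6! = 1/720.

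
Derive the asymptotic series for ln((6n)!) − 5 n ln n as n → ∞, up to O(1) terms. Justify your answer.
ln((6n)!) − 5 n ln n = n ln n + 6(ln 6 − 1) n + (1/2) ln(2π·6n) + O(1/n)

Stirling: ln((6n)!) = 6n ln(6n) − 6n + (1/2) ln(2π·6n) + O(1/n).
Expand 6n ln(6n) = 6n (ln n + ln 6) = 6n ln n + 6n ln 6.
Subtract 5n ln n: leading term is (6 − 5) n ln n = n ln n. The next term is 6n ln 6 − 6n = 6(ln 6 − 1) n. Then the (1/2) ln(2π·6n) correction.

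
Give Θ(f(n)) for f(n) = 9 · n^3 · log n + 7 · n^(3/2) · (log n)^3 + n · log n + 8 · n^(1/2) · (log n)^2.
f(n) ∈ Θ(n^3 · log n)

Compare the terms by growth order. For large n, n^a · (log n)^b dominates n^a' · (log n)^b' iff a > a', or (a = a' and b > b'). Ranking the 4 terms shows the dominant one is 9 · n^3 · log n. Hence f(n) ∈ Θ(n^3 · log n).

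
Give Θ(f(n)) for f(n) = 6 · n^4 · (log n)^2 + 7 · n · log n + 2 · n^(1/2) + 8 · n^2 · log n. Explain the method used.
f(n) ∈ Θ(n^4 · (log n)^2)

Compare the terms by growth order. For large n, n^a · (log n)^b dominates n^a' · (log n)^b' iff a > a', or (a = a' and b > b'). Ranking the 4 terms shows the dominant one is 6 · n^4 · (log n)^2. Hence f(n) ∈ Θ(n^4 · (log n)^2).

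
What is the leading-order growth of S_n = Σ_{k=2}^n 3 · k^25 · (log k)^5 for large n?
S_n ~ 3 · n^26 · (log n)^5 / 26

By integral comparison, S_n = ∫_1^n 3 · x^25 · (log x)^5 dx + O(n^25 · (log n)^5). For the integral, the leading term of ∫_1^n x^25 (log x)^5 dx is n^26/26 · (log n)^5 (by repeated integration by parts; each step lowers the log-exponent and produces a relatively O(1/log n) correction). Hence S_n ~ 3 · n^26 · (log n)^5 / 26.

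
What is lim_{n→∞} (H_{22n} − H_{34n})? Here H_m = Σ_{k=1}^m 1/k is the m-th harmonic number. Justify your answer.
lim = ln(22/34) = ln(11/17)

Euler-Maclaurin gives H_m = ln m + γ + 1/(2m) + O(1/m^2). The γ and O(1/m) terms cancel in the difference:
  H_{22n} − H_{34n} = ln(22n) − ln(34n) + O(1/n) = ln(22/34) + O(1/n).
Hence the limit is ln(22/34) = ln(11/17).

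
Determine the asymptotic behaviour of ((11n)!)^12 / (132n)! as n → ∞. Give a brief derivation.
((11n)!)^12/(132n)! ~ ((2π·11n)^(11/2) / sqrt(12)) · 12^(−12·11n)  →  0

Write N = 11n. Stirling: N! ~ sqrt(2π N)(N/e)^N and (12N)! ~ sqrt(2π·12N)·(12N/e)^(12N).
  (N!)^12/(12N)! ~ (2π N)^(12/2) (N/e)^(12N) / [sqrt(2π·12N) (12N/e)^(12N)]
     = (2π N)^(12/2) / sqrt(2π·12N) · (N/(12N))^(12N)
     = (2π N)^((12−1)/2) / sqrt(12) · 12^(−12N).
Since 12^12 > 1, the factor 12^(−12N) decays exponentially, so the ratio → 0. Substituting N = 11n gives the stated form.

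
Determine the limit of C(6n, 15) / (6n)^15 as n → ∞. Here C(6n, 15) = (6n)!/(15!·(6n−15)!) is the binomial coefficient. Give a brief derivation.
lim = 1/15! = 1/1307674368000

With N = 6n → ∞: C(N, 15) / N^15 = [N(N−1)…(N−14)] / (15! · N^15) = (1/15!) · 1 · (1 − 1/(6n)) · … · (1 − 14/(6n)). Each factor → 1 as N → ∞, so the limit is 1/15! = 1/1307674368000.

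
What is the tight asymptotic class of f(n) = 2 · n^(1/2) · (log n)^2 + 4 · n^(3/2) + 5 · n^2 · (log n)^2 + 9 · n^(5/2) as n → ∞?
f(n) ∈ Θ(n^(5/2))

Compare the terms by growth order. For large n, n^a · (log n)^b dominates n^a' · (log n)^b' iff a > a', or (a = a' and b > b'). Ranking the 4 terms shows the dominant one is 9 · n^(5/2). Hence f(n) ∈ Θ(n^(5/2)).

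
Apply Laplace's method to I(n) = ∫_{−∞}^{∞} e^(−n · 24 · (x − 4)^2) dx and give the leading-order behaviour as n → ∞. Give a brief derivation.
I(n) = sqrt(π/(24n))

Here φ(x) = 24 · (x − 4)^2 has its unique minimum at x* = 4 with φ(x*) = 0 and φ''(x*) = 48. Laplace's method gives
  I(n) ~ e^(−n φ(x*)) · sqrt(2π / (n · φ''(x*))) = sqrt(2π / (48n)) = sqrt(π/(24n)).
This is exact: substituting u = (x − 4)·sqrt(24n) gives I(n) = (1/sqrt(24n)) ∫_{−∞}^{∞} e^(−u^2) du = sqrt(π/(24n)).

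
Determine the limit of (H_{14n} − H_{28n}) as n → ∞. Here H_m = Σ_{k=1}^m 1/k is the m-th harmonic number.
lim = ln(14/28) = −ln 2

Euler-Maclaurin gives H_m = ln m + γ + 1/(2m) + O(1/m^2). The γ and O(1/m) terms cancel in the difference:
  H_{14n} − H_{28n} = ln(14n) − ln(28n) + O(1/n) = ln(14/28) + O(1/n).
Hence the limit is ln(14/28) = −ln 2.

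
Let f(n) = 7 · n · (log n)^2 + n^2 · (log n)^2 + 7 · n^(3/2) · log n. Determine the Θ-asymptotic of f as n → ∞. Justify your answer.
f(n) ∈ Θ(n^2 · (log n)^2)

Compare the terms by growth order. For large n, n^a · (log n)^b dominates n^a' · (log n)^b' iff a > a', or (a = a' and b > b'). Ranking the 3 terms shows the dominant one is n^2 · (log n)^2. Hence f(n) ∈ Θ(n^2 · (log n)^2).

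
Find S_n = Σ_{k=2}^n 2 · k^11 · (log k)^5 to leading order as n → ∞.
S_n ~ n^12 · (log n)^5 / 6

By integral comparison, S_n = ∫_1^n 2 · x^11 · (log x)^5 dx + O(n^11 · (log n)^5). For the integral, the leading term of ∫_1^n x^11 (log x)^5 dx is n^12/12 · (log n)^5 (by repeated integration by parts; each step lowers the log-exponent and produces a relatively O(1/log n) correction). Hence S_n ~ n^12 · (log n)^5 / 6.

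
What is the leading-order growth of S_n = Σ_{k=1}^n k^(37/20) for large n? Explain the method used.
S_n ~ (20/57) · n^(57/20)

Integral comparison: Σ_{k=1}^n k^(37/20) = ∫_0^n x^(37/20) dx + O(n^(37/20)). The integral is n^(1 + 37/20) / (1 + 37/20) = n^((37+20)/20) / ((37+20)/20) = (20/57) · n^(57/20).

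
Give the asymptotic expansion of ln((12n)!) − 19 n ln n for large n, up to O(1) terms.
ln((12n)!) − 19 n ln n = −7 n ln n + 12(ln 12 − 1) n + (1/2) ln(2π·12n) + O(1/n)

Stirling: ln((12n)!) = 12n ln(12n) − 12n + (1/2) ln(2π·12n) + O(1/n).
Expand 12n ln(12n) = 12n (ln n + ln 12) = 12n ln n + 12n ln 12.
Subtract 19n ln n: leading term is (12 − 19) n ln n = −7 n ln n. The next term is 12n ln 12 − 12n = 12(ln 12 − 1) n. Then the (1/2) ln(2π·12n) correction.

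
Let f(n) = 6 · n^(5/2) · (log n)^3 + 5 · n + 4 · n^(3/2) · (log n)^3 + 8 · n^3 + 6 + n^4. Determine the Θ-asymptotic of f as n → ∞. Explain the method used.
f(n) ∈ Θ(n^4)

Compare the terms by growth order. For large n, n^a · (log n)^b dominates n^a' · (log n)^b' iff a > a', or (a = a' and b > b'). Ranking the 6 terms shows the dominant one is n^4. Hence f(n) ∈ Θ(n^4).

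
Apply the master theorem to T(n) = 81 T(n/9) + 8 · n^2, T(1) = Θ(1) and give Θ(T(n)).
T(n) = Θ(n^2 log n)

log_9 81 = 2, and f(n) = 8 · n^2 = Θ(n^(log_9 81)). This is Case 2 of the master theorem: T(n) = Θ(f(n) · log n) = Θ(n^2 log n).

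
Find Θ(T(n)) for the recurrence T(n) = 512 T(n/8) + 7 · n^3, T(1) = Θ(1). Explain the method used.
T(n) = Θ(n^3 log n)

log_8 512 = 3, and f(n) = 7 · n^3 = Θ(n^(log_8 512)). This is Case 2 of the master theorem: T(n) = Θ(f(n) · log n) = Θ(n^3 log n).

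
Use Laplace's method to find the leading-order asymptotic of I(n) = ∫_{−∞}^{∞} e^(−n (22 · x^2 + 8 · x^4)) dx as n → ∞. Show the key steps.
I(n) ~ sqrt(π/(22n))

φ(x) = 22 · x^2 + 8 · x^4 has its unique global minimum at x* = 0 (since φ'(x) = 44x + 32x^3 = 0 only at x = 0 for real x with both coefficients positive, and φ → ∞ as |x| → ∞). At x* = 0, φ(0) = 0 and φ''(0) = 44. Laplace's method then gives
  I(n) ~ sqrt(2π / (n · φ''(0))) · e^(−n φ(0)) = sqrt(2π / (44n)) = sqrt(π/(22n)).
The 8 · x^4 term contributes only at subleading order (an O(1/n) relative correction).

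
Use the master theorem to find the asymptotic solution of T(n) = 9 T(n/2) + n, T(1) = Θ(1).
T(n) = Θ(n^(log_2 9))

Master theorem: compare f(n) = n to n^(log_2 9) where log_2 9 ≈ 3.170. Since 1 < log_2 9, we have f(n) = O(n^(log_2 9 − ε)) for some ε > 0 — Case 1. Hence T(n) = Θ(n^(log_2 9)).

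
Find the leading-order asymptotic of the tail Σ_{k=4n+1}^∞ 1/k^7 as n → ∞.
Σ_{k>4n} 1/k^7 ~ 1/(6 · (4n)^6)

Compare to the integral: ∫_{4n}^∞ x^(−7) dx = [−x^(−6)/6]_{4n}^∞ = 1/((7−1)·(4n)^6). Euler-Maclaurin then gives
  Σ_{k>4n} 1/k^7 = ∫_{4n}^∞ dx/x^7 − 1/(2·(4n)^7) + O(1/(4n)^8).
(Equivalently this is ζ(7) − Σ_{k≤4n} 1/k^7.)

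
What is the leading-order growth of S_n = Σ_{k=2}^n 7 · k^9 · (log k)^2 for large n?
S_n ~ 7 · n^10 · (log n)^2 / 10

By integral comparison, S_n = ∫_1^n 7 · x^9 · (log x)^2 dx + O(n^9 · (log n)^2). For the integral, the leading term of ∫_1^n x^9 (log x)^2 dx is n^10/10 · (log n)^2 (by repeated integration by parts; each step lowers the log-exponent and produces a relatively O(1/log n) correction). Hence S_n ~ 7 · n^10 · (log n)^2 / 10.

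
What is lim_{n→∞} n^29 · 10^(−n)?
lim = 0

Exponentials with base > 1 dominate every fixed polynomial: for any fixed c, n^c / 10^n → 0 as n → ∞ (e.g. by the ratio test, or by writing 10^n = e^(n ln 10) and noting e^(n ln 10) / n^c → ∞). Hence n^29 · 10^(−n) = n^29 / 10^n → 0.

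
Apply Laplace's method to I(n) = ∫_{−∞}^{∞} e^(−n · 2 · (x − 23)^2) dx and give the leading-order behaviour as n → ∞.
I(n) = sqrt(π/(2n))

Here φ(x) = 2 · (x − 23)^2 has its unique minimum at x* = 23 with φ(x*) = 0 and φ''(x*) = 4. Laplace's method gives
  I(n) ~ e^(−n φ(x*)) · sqrt(2π / (n · φ''(x*))) = sqrt(2π / (4n)) = sqrt(π/(2n)).
This is exact: substituting u = (x − 23)·sqrt(2n) gives I(n) = (1/sqrt(2n)) ∫_{−∞}^{∞} e^(−u^2) du = sqrt(π/(2n)).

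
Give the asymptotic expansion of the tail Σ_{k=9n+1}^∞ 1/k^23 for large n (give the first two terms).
Σ_{k>9n} 1/k^23 = 1/(22 · (9n)^22) − 1/(2 · (9n)^23) + O(1/(9n)^24)

Compare to the integral: ∫_{9n}^∞ x^(−23) dx = [−x^(−22)/22]_{9n}^∞ = 1/((23−1)·(9n)^22). The Euler-Maclaurin correction adds −f(9n)/2 = −1/(2·(9n)^23). Euler-Maclaurin then gives
  Σ_{k>9n} 1/k^23 = ∫_{9n}^∞ dx/x^23 − 1/(2·(9n)^23) + O(1/(9n)^24).
(Equivalently this is ζ(23) − Σ_{k≤9n} 1/k^23.)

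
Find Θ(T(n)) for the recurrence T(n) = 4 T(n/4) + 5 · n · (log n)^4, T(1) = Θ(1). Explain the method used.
T(n) = Θ(n · (log n)^5)

Here log_4 4 = 1 and f(n) = 5 · n · (log n)^4 = Θ(n^(log_4 4) · (log n)^4). This is the extended Case 2 of the master theorem (f matches the critical exponent up to log factors), giving T(n) = Θ(n^(log_4 4) · (log n)^(4+1)) = Θ(n · (log n)^5).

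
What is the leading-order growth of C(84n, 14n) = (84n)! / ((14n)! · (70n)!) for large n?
C(84n, 14n) ~ (46656/3125)^(14n) · sqrt(3/(5π·14n))

Write N = 14n. Apply Stirling to each factorial:
  (6N)! ~ sqrt(2π·6N) · (6N/e)^(6N),
  N! ~ sqrt(2π N) · (N/e)^N,
  (5N)! ~ sqrt(2π·5N) · (5N/e)^(5N).
The exponential factors combine to (6N)^(6N) / (N^N · (5N)^(5N)) = 6^(6N)/5^(5N) = (6^6/5^5)^N = (46656/3125)^N.
The square-root prefactors combine to sqrt(2π·6N) / (sqrt(2π N)·sqrt(2π·5N)) = sqrt(6 / (2π·5·N)) = sqrt(3/(5π·14n)).
Substituting N = 14n: C(84n, 14n) ~ (46656/3125)^(14n) · sqrt(3/(5π·14n)).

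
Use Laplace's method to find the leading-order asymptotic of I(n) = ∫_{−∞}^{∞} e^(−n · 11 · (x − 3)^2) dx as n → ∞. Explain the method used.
I(n) = sqrt(π/(11n))

Here φ(x) = 11 · (x − 3)^2 has its unique minimum at x* = 3 with φ(x*) = 0 and φ''(x*) = 22. Laplace's method gives
  I(n) ~ e^(−n φ(x*)) · sqrt(2π / (n · φ''(x*))) = sqrt(2π / (22n)) = sqrt(π/(11n)).
This is exact: substituting u = (x − 3)·sqrt(11n) gives I(n) = (1/sqrt(11n)) ∫_{−∞}^{∞} e^(−u^2) du = sqrt(π/(11n)).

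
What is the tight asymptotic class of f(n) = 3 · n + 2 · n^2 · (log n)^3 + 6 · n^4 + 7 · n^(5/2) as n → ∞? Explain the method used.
f(n) ∈ Θ(n^4)

Compare the terms by growth order. For large n, n^a · (log n)^b dominates n^a' · (log n)^b' iff a > a', or (a = a' and b > b'). Ranking the 4 terms shows the dominant one is 6 · n^4. Hence f(n) ∈ Θ(n^4).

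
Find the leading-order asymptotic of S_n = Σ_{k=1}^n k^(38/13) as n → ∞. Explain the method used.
S_n ~ (13/51) · n^(51/13)

Integral comparison: Σ_{k=1}^n k^(38/13) = ∫_0^n x^(38/13) dx + O(n^(38/13)). The integral is n^(1 + 38/13) / (1 + 38/13) = n^((38+13)/13) / ((38+13)/13) = (13/51) · n^(51/13).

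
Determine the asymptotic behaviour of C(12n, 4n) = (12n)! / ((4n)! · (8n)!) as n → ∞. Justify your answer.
C(12n, 4n) ~ (27/4)^(4n) · sqrt(3/(4π·4n))

Write N = 4n. Apply Stirling to each factorial:
  (3N)! ~ sqrt(2π·3N) · (3N/e)^(3N),
  N! ~ sqrt(2π N) · (N/e)^N,
  (2N)! ~ sqrt(2π·2N) · (2N/e)^(2N).
The exponential factors combine to (3N)^(3N) / (N^N · (2N)^(2N)) = 3^(3N)/2^(2N) = (3^3/2^2)^N = (27/4)^N.
The square-root prefactors combine to sqrt(2π·3N) / (sqrt(2π N)·sqrt(2π·2N)) = sqrt(3 / (2π·2·N)) = sqrt(3/(4π·4n)).
Substituting N = 4n: C(12n, 4n) ~ (27/4)^(4n) · sqrt(3/(4π·4n)).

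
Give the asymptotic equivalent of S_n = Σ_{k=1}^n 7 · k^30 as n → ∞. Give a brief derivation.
S_n ~ 7 · n^31 / 31

By integral comparison (Euler-Maclaurin), Σ_{k=1}^n 7 · k^30 = 7 · ∫_0^n x^30 dx + O(n^30) = 7 · n^31/31 + O(n^30). (Equivalently, Faulhaber's formula gives the same leading term.)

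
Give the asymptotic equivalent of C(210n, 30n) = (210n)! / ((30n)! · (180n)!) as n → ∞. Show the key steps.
C(210n, 30n) ~ (823543/46656)^(30n) · sqrt(7/(12π·30n))

Write N = 30n. Apply Stirling to each factorial:
  (7N)! ~ sqrt(2π·7N) · (7N/e)^(7N),
  N! ~ sqrt(2π N) · (N/e)^N,
  (6N)! ~ sqrt(2π·6N) · (6N/e)^(6N).
The exponential factors combine to (7N)^(7N) / (N^N · (6N)^(6N)) = 7^(7N)/6^(6N) = (7^7/6^6)^N = (823543/46656)^N.
The square-root prefactors combine to sqrt(2π·7N) / (sqrt(2π N)·sqrt(2π·6N)) = sqrt(7 / (2π·6·N)) = sqrt(7/(12π·30n)).
Substituting N = 30n: C(210n, 30n) ~ (823543/46656)^(30n) · sqrt(7/(12π·30n)).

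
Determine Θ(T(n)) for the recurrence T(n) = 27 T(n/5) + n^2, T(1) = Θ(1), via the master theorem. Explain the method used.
T(n) = Θ(n^(log_5 27))

Master theorem: compare f(n) = n^2 to n^(log_5 27) where log_5 27 ≈ 2.048. Since 2 < log_5 27, we have f(n) = O(n^(log_5 27 − ε)) for some ε > 0 — Case 1. Hence T(n) = Θ(n^(log_5 27)).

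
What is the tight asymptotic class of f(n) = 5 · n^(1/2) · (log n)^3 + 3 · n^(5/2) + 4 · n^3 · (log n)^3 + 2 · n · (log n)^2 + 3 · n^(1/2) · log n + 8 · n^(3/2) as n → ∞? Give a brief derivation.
f(n) ∈ Θ(n^3 · (log n)^3)

Compare the terms by growth order. For large n, n^a · (log n)^b dominates n^a' · (log n)^b' iff a > a', or (a = a' and b > b'). Ranking the 6 terms shows the dominant one is 4 · n^3 · (log n)^3. Hence f(n) ∈ Θ(n^3 · (log n)^3).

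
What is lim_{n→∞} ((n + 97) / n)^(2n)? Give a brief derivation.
lim = e^194

Rewrite as (1 + 97/n)^(2n). By the standard limit (1 + x/n)^n → e^x, we have (1 + 97/n)^n → e^97, and raising to the 2nd power gives e^194.
More precisely, ln[(1 + 97/n)^(2n)] = 2n · ln(1 + 97/n) = 2n · (97/n + O(1/n^2)) = 194 + O(1/n) → 194.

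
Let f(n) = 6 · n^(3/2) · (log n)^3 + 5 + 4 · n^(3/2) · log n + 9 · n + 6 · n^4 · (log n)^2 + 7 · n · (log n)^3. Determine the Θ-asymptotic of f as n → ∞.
f(n) ∈ Θ(n^4 · (log n)^2)

Compare the terms by growth order. For large n, n^a · (log n)^b dominates n^a' · (log n)^b' iff a > a', or (a = a' and b > b'). Ranking the 6 terms shows the dominant one is 6 · n^4 · (log n)^2. Hence f(n) ∈ Θ(n^4 · (log n)^2).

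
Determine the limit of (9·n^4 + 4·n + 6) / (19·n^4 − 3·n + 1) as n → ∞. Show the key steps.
lim = 9/19

For large n the leading n^4 terms dominate both numerator and denominator. Dividing top and bottom by n^4, every other term tends to 0, leaving 9/19.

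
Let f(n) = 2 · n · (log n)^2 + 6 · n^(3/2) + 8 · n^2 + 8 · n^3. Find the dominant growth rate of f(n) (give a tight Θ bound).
f(n) ∈ Θ(n^3)

Compare the terms by growth order. For large n, n^a · (log n)^b dominates n^a' · (log n)^b' iff a > a', or (a = a' and b > b'). Ranking the 4 terms shows the dominant one is 8 · n^3. Hence f(n) ∈ Θ(n^3).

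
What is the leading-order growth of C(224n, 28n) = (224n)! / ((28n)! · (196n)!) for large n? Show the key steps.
C(224n, 28n) ~ (16777216/823543)^(28n) · sqrt(4/(7π·28n))

Write N = 28n. Apply Stirling to each factorial:
  (8N)! ~ sqrt(2π·8N) · (8N/e)^(8N),
  N! ~ sqrt(2π N) · (N/e)^N,
  (7N)! ~ sqrt(2π·7N) · (7N/e)^(7N).
The exponential factors combine to (8N)^(8N) / (N^N · (7N)^(7N)) = 8^(8N)/7^(7N) = (8^8/7^7)^N = (16777216/823543)^N.
The square-root prefactors combine to sqrt(2π·8N) / (sqrt(2π N)·sqrt(2π·7N)) = sqrt(8 / (2π·7·N)) = sqrt(4/(7π·28n)).
Substituting N = 28n: C(224n, 28n) ~ (16777216/823543)^(28n) · sqrt(4/(7π·28n)).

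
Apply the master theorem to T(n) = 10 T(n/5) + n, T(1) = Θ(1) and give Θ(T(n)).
T(n) = Θ(n^(log_5 10))

Master theorem: compare f(n) = n to n^(log_5 10) where log_5 10 ≈ 1.431. Since 1 < log_5 10, we have f(n) = O(n^(log_5 10 − ε)) for some ε > 0 — Case 1. Hence T(n) = Θ(n^(log_5 10)).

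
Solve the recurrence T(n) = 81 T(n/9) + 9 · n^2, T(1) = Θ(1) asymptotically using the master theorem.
T(n) = Θ(n^2 log n)

log_9 81 = 2, and f(n) = 9 · n^2 = Θ(n^(log_9 81)). This is Case 2 of the master theorem: T(n) = Θ(f(n) · log n) = Θ(n^2 log n).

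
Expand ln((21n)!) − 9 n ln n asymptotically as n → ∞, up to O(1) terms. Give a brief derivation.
ln((21n)!) − 9 n ln n = 12 n ln n + 21(ln 21 − 1) n + (1/2) ln(2π·21n) + O(1/n)

Stirling: ln((21n)!) = 21n ln(21n) − 21n + (1/2) ln(2π·21n) + O(1/n).
Expand 21n ln(21n) = 21n (ln n + ln 21) = 21n ln n + 21n ln 21.
Subtract 9n ln n: leading term is (21 − 9) n ln n = 12 n ln n. The next term is 21n ln 21 − 21n = 21(ln 21 − 1) n. Then the (1/2) ln(2π·21n) correction.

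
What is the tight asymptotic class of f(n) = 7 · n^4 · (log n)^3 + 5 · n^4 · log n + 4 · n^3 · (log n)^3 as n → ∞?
f(n) ∈ Θ(n^4 · (log n)^3)

Compare the terms by growth order. For large n, n^a · (log n)^b dominates n^a' · (log n)^b' iff a > a', or (a = a' and b > b'). Ranking the 3 terms shows the dominant one is 7 · n^4 · (log n)^3. Hence f(n) ∈ Θ(n^4 · (log n)^3).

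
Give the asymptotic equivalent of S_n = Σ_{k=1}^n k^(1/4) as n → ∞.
S_n ~ (4/5) · n^(5/4)

Integral comparison: Σ_{k=1}^n k^(1/4) = ∫_0^n x^(1/4) dx + O(n^(1/4)). The integral is n^(1 + 1/4) / (1 + 1/4) = n^((1+4)/4) / ((1+4)/4) = (4/5) · n^(5/4).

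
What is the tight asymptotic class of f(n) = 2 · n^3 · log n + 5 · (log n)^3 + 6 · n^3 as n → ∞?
f(n) ∈ Θ(n^3 · log n)

Compare the terms by growth order. For large n, n^a · (log n)^b dominates n^a' · (log n)^b' iff a > a', or (a = a' and b > b'). Ranking the 3 terms shows the dominant one is 2 · n^3 · log n. Hence f(n) ∈ Θ(n^3 · log n).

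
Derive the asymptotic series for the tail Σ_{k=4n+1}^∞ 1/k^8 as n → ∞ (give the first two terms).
Σ_{k>4n} 1/k^8 = 1/(7 · (4n)^7) − 1/(2 · (4n)^8) + O(1/(4n)^9)

Compare to the integral: ∫_{4n}^∞ x^(−8) dx = [−x^(−7)/7]_{4n}^∞ = 1/((8−1)·(4n)^7). The Euler-Maclaurin correction adds −f(4n)/2 = −1/(2·(4n)^8). Euler-Maclaurin then gives
  Σ_{k>4n} 1/k^8 = ∫_{4n}^∞ dx/x^8 − 1/(2·(4n)^8) + O(1/(4n)^9).
(Equivalently this is ζ(8) − Σ_{k≤4n} 1/k^8.)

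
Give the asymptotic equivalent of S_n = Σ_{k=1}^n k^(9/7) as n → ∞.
S_n ~ (7/16) · n^(16/7)

Integral comparison: Σ_{k=1}^n k^(9/7) = ∫_0^n x^(9/7) dx + O(n^(9/7)). The integral is n^(1 + 9/7) / (1 + 9/7) = n^((9+7)/7) / ((9+7)/7) = (7/16) · n^(16/7).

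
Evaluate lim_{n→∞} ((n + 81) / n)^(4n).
lim = e^324

Rewrite as (1 + 81/n)^(4n). By the standard limit (1 + x/n)^n → e^x, we have (1 + 81/n)^n → e^81, and raising to the 4th power gives e^324.
More precisely, ln[(1 + 81/n)^(4n)] = 4n · ln(1 + 81/n) = 4n · (81/n + O(1/n^2)) = 324 + O(1/n) → 324.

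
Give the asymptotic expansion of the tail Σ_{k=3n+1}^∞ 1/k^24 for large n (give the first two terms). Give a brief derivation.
Σ_{k>3n} 1/k^24 = 1/(23 · (3n)^23) − 1/(2 · (3n)^24) + O(1/(3n)^25)

Compare to the integral: ∫_{3n}^∞ x^(−24) dx = [−x^(−23)/23]_{3n}^∞ = 1/((24−1)·(3n)^23). The Euler-Maclaurin correction adds −f(3n)/2 = −1/(2·(3n)^24). Euler-Maclaurin then gives
  Σ_{k>3n} 1/k^24 = ∫_{3n}^∞ dx/x^24 − 1/(2·(3n)^24) + O(1/(3n)^25).
(Equivalently this is ζ(24) − Σ_{k≤3n} 1/k^24.)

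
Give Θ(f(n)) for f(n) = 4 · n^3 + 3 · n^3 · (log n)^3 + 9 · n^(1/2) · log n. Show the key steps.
f(n) ∈ Θ(n^3 · (log n)^3)

Compare the terms by growth order. For large n, n^a · (log n)^b dominates n^a' · (log n)^b' iff a > a', or (a = a' and b > b'). Ranking the 3 terms shows the dominant one is 3 · n^3 · (log n)^3. Hence f(n) ∈ Θ(n^3 · (log n)^3).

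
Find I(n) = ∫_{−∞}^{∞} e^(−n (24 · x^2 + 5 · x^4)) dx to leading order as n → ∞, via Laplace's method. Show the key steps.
I(n) ~ sqrt(π/(24n))

φ(x) = 24 · x^2 + 5 · x^4 has its unique global minimum at x* = 0 (since φ'(x) = 48x + 20x^3 = 0 only at x = 0 for real x with both coefficients positive, and φ → ∞ as |x| → ∞). At x* = 0, φ(0) = 0 and φ''(0) = 48. Laplace's method then gives
  I(n) ~ sqrt(2π / (n · φ''(0))) · e^(−n φ(0)) = sqrt(2π / (48n)) = sqrt(π/(24n)).
The 5 · x^4 term contributes only at subleading order (an O(1/n) relative correction).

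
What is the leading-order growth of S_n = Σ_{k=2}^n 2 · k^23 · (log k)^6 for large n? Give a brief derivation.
S_n ~ n^24 · (log n)^6 / 12

By integral comparison, S_n = ∫_1^n 2 · x^23 · (log x)^6 dx + O(n^23 · (log n)^6). For the integral, the leading term of ∫_1^n x^23 (log x)^6 dx is n^24/24 · (log n)^6 (by repeated integration by parts; each step lowers the log-exponent and produces a relatively O(1/log n) correction). Hence S_n ~ n^24 · (log n)^6 / 12.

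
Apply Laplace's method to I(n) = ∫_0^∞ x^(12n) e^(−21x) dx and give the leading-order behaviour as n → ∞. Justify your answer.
I(n) ~ (sqrt(2π·12n) / 21) · (12n/(21e))^(12n)

Write the integrand as exp(12n ln x − 21x) and set f(x) = 12n ln x − 21x. Then f'(x) = 12n/x − 21 = 0 at x* = 12n/21, and f''(x*) = −12n/x*^2 = −21^2/(12n). Laplace's method (interior maximum) gives
  I(n) ~ e^(f(x*)) · sqrt(2π / |f''(x*)|)
        = exp(12n ln(12n/21) − 12n) · sqrt(2π · 12n / 21^2)
        = (12n/21)^(12n) e^(−12n) · sqrt(2π·12n) / 21
        = (sqrt(2π·12n) / 21) · (12n/(21e))^(12n).
This matches Γ(12n+1)/21^(12n+1) with Stirling applied to Γ.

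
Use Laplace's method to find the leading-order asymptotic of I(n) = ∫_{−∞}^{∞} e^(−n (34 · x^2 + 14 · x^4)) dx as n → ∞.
I(n) ~ sqrt(π/(34n))

φ(x) = 34 · x^2 + 14 · x^4 has its unique global minimum at x* = 0 (since φ'(x) = 68x + 56x^3 = 0 only at x = 0 for real x with both coefficients positive, and φ → ∞ as |x| → ∞). At x* = 0, φ(0) = 0 and φ''(0) = 68. Laplace's method then gives
  I(n) ~ sqrt(2π / (n · φ''(0))) · e^(−n φ(0)) = sqrt(2π / (68n)) = sqrt(π/(34n)).
The 14 · x^4 term contributes only at subleading order (an O(1/n) relative correction).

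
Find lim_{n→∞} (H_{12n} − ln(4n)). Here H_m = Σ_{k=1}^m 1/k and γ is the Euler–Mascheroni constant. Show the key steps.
lim = ln 3 + γ

By Euler-Maclaurin, H_m = ln m + γ + O(1/m). So
  H_{12n} − ln(4n) = ln(12n) + γ − ln(4n) + O(1/n)
                       = ln(12/4) + γ + O(1/n).
Hence the limit is ln(12/4) + γ (= ln 3).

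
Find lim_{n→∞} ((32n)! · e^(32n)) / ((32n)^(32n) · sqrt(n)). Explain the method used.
lim = sqrt(2π·32)

Stirling: (32n)! ~ sqrt(2π·32n) · (32n/e)^(32n). Hence
  (32n)! · e^(32n) / (32n)^(32n) ~ sqrt(2π·32n).
Dividing by sqrt(n): sqrt(2π·32n) / sqrt(n) = sqrt(2π·32) · n^((1−1)/2), so the limit is sqrt(2π·32).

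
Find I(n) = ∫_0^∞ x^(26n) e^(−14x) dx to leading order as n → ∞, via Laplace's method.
I(n) ~ (sqrt(2π·26n) / 14) · (26n/(14e))^(26n)

Write the integrand as exp(26n ln x − 14x) and set f(x) = 26n ln x − 14x. Then f'(x) = 26n/x − 14 = 0 at x* = 26n/14, and f''(x*) = −26n/x*^2 = −14^2/(26n). Laplace's method (interior maximum) gives
  I(n) ~ e^(f(x*)) · sqrt(2π / |f''(x*)|)
        = exp(26n ln(26n/14) − 26n) · sqrt(2π · 26n / 14^2)
        = (26n/14)^(26n) e^(−26n) · sqrt(2π·26n) / 14
        = (sqrt(2π·26n) / 14) · (26n/(14e))^(26n).
This matches Γ(26n+1)/14^(26n+1) with Stirling applied to Γ.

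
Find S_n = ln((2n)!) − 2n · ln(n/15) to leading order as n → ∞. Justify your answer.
S_n ~ 2n · (ln 30 − 1) + O(ln n)

Stirling: ln((2n)!) = 2n ln(2n) − 2n + O(ln n).
  S_n = 2n ln(2n) − 2n − 2n ln(n/15) + O(ln n)
      = 2n ln(2n) − 2n ln n + 2n ln 15 − 2n + O(ln n)
      = 2n ln 2 + 2n ln 15 − 2n + O(ln n)
      = 2n (ln 30 − 1) + O(ln n).
Numerically ln(30) − 1 ≈ 2.4012.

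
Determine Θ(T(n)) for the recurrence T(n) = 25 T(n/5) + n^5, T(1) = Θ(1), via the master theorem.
T(n) = Θ(n^5)

log_5 25 ≈ 2.000. f(n) = n^5 dominates n^(log_5 25) since 5 > 2.000, and the regularity condition a·f(n/b) = 25·(n/5)^5 = (25/3125)·n^5 ≤ c·f(n) holds with c = 25/3125 ≈ 0.008 < 1. So this is Case 3: T(n) = Θ(f(n)) = Θ(n^5).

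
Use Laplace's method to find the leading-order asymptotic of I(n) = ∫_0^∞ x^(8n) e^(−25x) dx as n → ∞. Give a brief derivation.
I(n) ~ (sqrt(2π·8n) / 25) · (8n/(25e))^(8n)

Write the integrand as exp(8n ln x − 25x) and set f(x) = 8n ln x − 25x. Then f'(x) = 8n/x − 25 = 0 at x* = 8n/25, and f''(x*) = −8n/x*^2 = −25^2/(8n). Laplace's method (interior maximum) gives
  I(n) ~ e^(f(x*)) · sqrt(2π / |f''(x*)|)
        = exp(8n ln(8n/25) − 8n) · sqrt(2π · 8n / 25^2)
        = (8n/25)^(8n) e^(−8n) · sqrt(2π·8n) / 25
        = (sqrt(2π·8n) / 25) · (8n/(25e))^(8n).
This matches Γ(8n+1)/25^(8n+1) with Stirling applied to Γ.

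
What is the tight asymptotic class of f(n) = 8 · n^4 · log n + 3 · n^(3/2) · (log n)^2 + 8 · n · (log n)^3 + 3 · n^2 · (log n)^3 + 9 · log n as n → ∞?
f(n) ∈ Θ(n^4 · log n)

Compare the terms by growth order. For large n, n^a · (log n)^b dominates n^a' · (log n)^b' iff a > a', or (a = a' and b > b'). Ranking the 5 terms shows the dominant one is 8 · n^4 · log n. Hence f(n) ∈ Θ(n^4 · log n).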